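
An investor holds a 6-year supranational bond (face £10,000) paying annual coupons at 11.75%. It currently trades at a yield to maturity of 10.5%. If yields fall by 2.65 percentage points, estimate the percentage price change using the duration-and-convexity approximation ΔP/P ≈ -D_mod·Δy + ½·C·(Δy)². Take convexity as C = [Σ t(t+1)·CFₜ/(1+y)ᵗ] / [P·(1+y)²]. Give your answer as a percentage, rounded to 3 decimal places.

With y = 0.105:
  t   CF        PV=CF/(1+0.105)^t    t·PV        t(t+1)·PV
  1     1,175.00     1,063.3484     1,063.3484       2,126.6968
  2     1,175.00       962.3063     1,924.6125       5,773.8376
  3     1,175.00       870.8654     2,612.5962      10,450.3847
  4     1,175.00       788.1135     3,152.4539      15,762.2696
  5     1,175.00       713.2249     3,566.1243      21,396.7460
  6    11,175.00     6,138.6640    36,831.9841     257,823.8885
  Σ                 10,536.5224    49,151.1194     313,333.8231
P = 10,536.5224; D_Mac = 4.66483 yrs; D_mod = 4.22157 yrs; C = 24.35485.
Duration effect: -4.22157 × (-0.0265) = +0.111872
Convexity effect: 0.5 × 24.35485 × (-0.0265)² = +0.0085516
ΔP/P ≈ +0.111872 + 0.0085516 = +0.120423 = +12.0423%.

+12.042%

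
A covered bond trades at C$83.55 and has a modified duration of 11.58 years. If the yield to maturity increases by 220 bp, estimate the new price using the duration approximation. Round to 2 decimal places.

Duration approximation: ΔP/P ≈ -D_mod · Δy = -11.58 × (+0.022) = -0.254760.
New price ≈ 83.55 × (1 - 0.254760) = 62.264802.

C$62.26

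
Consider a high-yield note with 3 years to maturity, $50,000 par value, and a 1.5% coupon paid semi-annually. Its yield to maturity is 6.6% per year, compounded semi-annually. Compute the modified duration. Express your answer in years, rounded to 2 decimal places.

Periodic yield y = 0.033. First find Macaulay duration:
  t   CF        PV=CF/(1+0.033)^t    t·PV
  1       375.00       363.0203       363.0203
  2       375.00       351.4234       702.8467
  3       375.00       340.1969     1,020.5906
  4       375.00       329.3290     1,317.3160
  5       375.00       318.8083     1,594.0416
  6    50,375.00    41,458.4566   248,750.7394
  Σ                 43,161.2345   253,748.5547
P = 43,161.2345; Macaulay duration = 253,748.5547 / 43,161.2345 = 5.87908 half-year periods = 2.93954 years.
Modified duration = D_Mac / (1 + y) = 2.93954 / 1.033 = 2.84564 years.

2.85 years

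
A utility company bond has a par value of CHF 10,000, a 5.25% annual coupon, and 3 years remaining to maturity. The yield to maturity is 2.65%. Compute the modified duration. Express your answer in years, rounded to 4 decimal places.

2.7846 years

Periodic yield y = 0.0265. First find Macaulay duration:
  t   CF        PV=CF/(1+0.0265)^t    t·PV
  1       525.00       511.4467       511.4467
  2       525.00       498.2432       996.4864
  3    10,525.00     9,730.7260    29,192.1780
  Σ                 10,740.4159    30,700.1111
P = 10,740.4159; Macaulay duration = 30,700.1111 / 10,740.4159 = 2.85837 years.
Modified duration = D_Mac / (1 + y) = 2.85837 / 1.0265 = 2.78458 years.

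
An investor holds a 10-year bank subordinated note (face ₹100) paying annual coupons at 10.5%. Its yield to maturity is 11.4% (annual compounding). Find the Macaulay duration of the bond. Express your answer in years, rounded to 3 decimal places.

6.552 years

Periodic yield y = 0.114. Discount each cash flow and weight by its year:
  t   CF        PV=CF/(1+0.114)^t    t·PV
  1        10.50         9.4255         9.4255
  2        10.50         8.4609        16.9219
  3        10.50         7.5951        22.7853
  4        10.50         6.8179        27.2715
  5        10.50         6.1202        30.6008
  6        10.50         5.4939        32.9632
  7        10.50         4.9317        34.5216
  8        10.50         4.4270        35.4159
  9        10.50         3.9740        35.7656
  10      110.50        37.5414       375.4139
  Σ                     94.7874       621.0852
Price P = Σ PV = 94.7874.
Macaulay duration = Σ(t·PV) / P = 621.0852 / 94.7874 = 6.55240 years.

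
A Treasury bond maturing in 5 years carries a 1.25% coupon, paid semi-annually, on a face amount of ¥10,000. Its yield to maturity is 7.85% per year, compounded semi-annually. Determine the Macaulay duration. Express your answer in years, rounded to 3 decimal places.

4.832 years

Periodic yield y = 0.03925. Discount each cash flow and weight by its period:
  t   CF        PV=CF/(1+0.03925)^t    t·PV
  1        62.50        60.1395        60.1395
  2        62.50        57.8682       115.7364
  3        62.50        55.6827       167.0480
  4        62.50        53.5797       214.3186
  5        62.50        51.5561       257.7804
  6        62.50        49.6089       297.6536
  7        62.50        47.7353       334.1472
  8        62.50        45.9325       367.4597
  9        62.50        44.1977       397.7793
  10   10,062.50     6,847.0825    68,470.8251
  Σ                  7,313.3830    70,682.8878
Price P = Σ PV = 7,313.3830.
Macaulay duration = Σ(t·PV) / P = 70,682.8878 / 7,313.3830 = 9.66487 half-year periods.
In years: 9.66487 / 2 = 4.83243 years.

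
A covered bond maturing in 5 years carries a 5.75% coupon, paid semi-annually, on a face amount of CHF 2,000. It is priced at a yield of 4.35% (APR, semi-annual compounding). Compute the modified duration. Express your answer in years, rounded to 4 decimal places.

Periodic yield y = 0.02175. First find Macaulay duration:
  t   CF        PV=CF/(1+0.02175)^t    t·PV
  1        57.50        56.2760        56.2760
  2        57.50        55.0780       110.1561
  3        57.50        53.9056       161.7168
  4        57.50        52.7581       211.0325
  5        57.50        51.6351       258.1753
  6        57.50        50.5359       303.2154
  7        57.50        49.4601       346.2210
  8        57.50        48.4073       387.2582
  9        57.50        47.3768       426.3915
  10    2,057.50     1,659.1795    16,591.7953
  Σ                  2,124.6125    18,852.2379
P = 2,124.6125; Macaulay duration = 18,852.2379 / 2,124.6125 = 8.87326 half-year periods = 4.43663 years.
Modified duration = D_Mac / (1 + y) = 4.43663 / 1.02175 = 4.34219 years.

4.3422 years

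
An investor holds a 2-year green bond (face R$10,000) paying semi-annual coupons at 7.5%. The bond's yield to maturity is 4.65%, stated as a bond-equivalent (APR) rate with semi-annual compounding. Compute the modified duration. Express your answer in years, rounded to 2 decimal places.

Periodic yield y = 0.02325. First find Macaulay duration:
  t   CF        PV=CF/(1+0.02325)^t    t·PV
  1       375.00       366.4794       366.4794
  2       375.00       358.1523       716.3046
  3       375.00       350.0145     1,050.0434
  4    10,375.00     9,463.7028    37,854.8111
  Σ                 10,538.3489    39,987.6385
P = 10,538.3489; Macaulay duration = 39,987.6385 / 10,538.3489 = 3.79449 half-year periods = 1.89724 years.
Modified duration = D_Mac / (1 + y) = 1.89724 / 1.02325 = 1.85414 years.

1.85 years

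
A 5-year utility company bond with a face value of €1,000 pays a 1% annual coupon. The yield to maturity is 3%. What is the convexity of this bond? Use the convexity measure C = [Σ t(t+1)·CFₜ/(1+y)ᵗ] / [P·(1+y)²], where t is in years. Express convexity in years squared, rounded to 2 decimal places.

With y = 0.03:
  t   CF        PV=CF/(1+0.03)^t    t·PV        t(t+1)·PV
  1        10.00         9.7087         9.7087          19.4175
  2        10.00         9.4260        18.8519          56.5558
  3        10.00         9.1514        27.4542         109.8170
  4        10.00         8.8849        35.5395         177.6974
  5     1,010.00       871.2349     4,356.1744      26,137.0462
  Σ                    908.4059     4,447.7287      26,500.5338
P = 908.4059.
Convexity = Σ t(t+1)·PV / [P·(1+y)²] = 26,500.5338 / (908.4059 × 1.060900) = 27.49795.

27.50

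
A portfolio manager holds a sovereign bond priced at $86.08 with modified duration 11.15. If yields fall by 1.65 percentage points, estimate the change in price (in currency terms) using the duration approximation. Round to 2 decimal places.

Duration approximation: ΔP/P ≈ -D_mod · Δy = -11.15 × (-0.0165) = +0.183975.
ΔP ≈ 86.08 × (+0.183975) = +15.836568.

+$15.84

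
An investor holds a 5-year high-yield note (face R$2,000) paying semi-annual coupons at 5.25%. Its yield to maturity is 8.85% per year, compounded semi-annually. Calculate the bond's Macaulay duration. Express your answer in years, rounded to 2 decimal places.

Periodic yield y = 0.04425. Discount each cash flow and weight by its period:
  t   CF        PV=CF/(1+0.04425)^t    t·PV
  1        52.50        50.2753        50.2753
  2        52.50        48.1449        96.2898
  3        52.50        46.1048       138.3143
  4        52.50        44.1511       176.6043
  5        52.50        42.2802       211.4009
  6        52.50        40.4886       242.9314
  7        52.50        38.7729       271.4101
  8        52.50        37.1299       297.0390
  9        52.50        35.5565       320.0085
  10    2,052.50     1,331.1847    13,311.8473
  Σ                  1,714.0888    15,116.1209
Price P = Σ PV = 1,714.0888.
Macaulay duration = Σ(t·PV) / P = 15,116.1209 / 1,714.0888 = 8.81875 half-year periods.
In years: 8.81875 / 2 = 4.40938 years.

4.41 years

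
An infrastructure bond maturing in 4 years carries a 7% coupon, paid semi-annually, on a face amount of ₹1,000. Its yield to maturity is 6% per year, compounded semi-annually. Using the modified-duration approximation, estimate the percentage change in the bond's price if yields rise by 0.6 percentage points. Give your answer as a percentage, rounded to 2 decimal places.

Periodic yield y = 0.03. Modified duration first:
  t   CF        PV=CF/(1+0.03)^t    t·PV
  1        35.00        33.9806        33.9806
  2        35.00        32.9909        65.9817
  3        35.00        32.0300        96.0899
  4        35.00        31.0970       124.3882
  5        35.00        30.1913       150.9565
  6        35.00        29.3119       175.8717
  7        35.00        28.4582       199.2074
  8     1,035.00       817.0386     6,536.3085
  Σ                  1,035.0985     7,382.7845
P = 1,035.0985; D_Mac = 7.13245 half-year periods = 3.56622 yrs; D_mod = 3.56622/(1+0.03) = 3.46235 yrs.
ΔP/P ≈ -D_mod · Δy = -3.46235 × (+0.006) = -0.020774 = -2.0774%.

-2.08%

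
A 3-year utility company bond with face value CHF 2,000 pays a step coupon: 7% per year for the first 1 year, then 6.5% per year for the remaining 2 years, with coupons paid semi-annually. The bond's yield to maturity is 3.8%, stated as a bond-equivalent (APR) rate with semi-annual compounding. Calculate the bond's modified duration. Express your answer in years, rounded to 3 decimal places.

2.722 years

Periodic yield y = 0.019. First find Macaulay duration:
  t   CF        PV=CF/(1+0.019)^t    t·PV
  1        70.00        68.6948        68.6948
  2        70.00        67.4139       134.8279
  3        65.00        61.4315       184.2944
  4        65.00        60.2860       241.1441
  5        65.00        59.1619       295.8097
  6     2,065.00     1,844.4843    11,066.9055
  Σ                  2,161.4724    11,991.6764
P = 2,161.4724; Macaulay duration = 11,991.6764 / 2,161.4724 = 5.54792 half-year periods = 2.77396 years.
Modified duration = D_Mac / (1 + y) = 2.77396 / 1.019 = 2.72224 years.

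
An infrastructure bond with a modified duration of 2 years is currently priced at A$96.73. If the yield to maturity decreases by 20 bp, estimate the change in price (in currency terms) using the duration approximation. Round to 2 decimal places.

+A$0.39

Duration approximation: ΔP/P ≈ -D_mod · Δy = -2 × (-0.002) = +0.004000.
ΔP ≈ 96.73 × (+0.004000) = +0.38692.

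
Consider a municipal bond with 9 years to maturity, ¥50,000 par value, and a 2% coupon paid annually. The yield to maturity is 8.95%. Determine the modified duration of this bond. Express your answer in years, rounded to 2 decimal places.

Periodic yield y = 0.0895. First find Macaulay duration:
  t   CF        PV=CF/(1+0.0895)^t    t·PV
  1     1,000.00       917.8522       917.8522
  2     1,000.00       842.4527     1,684.9054
  3     1,000.00       773.2471     2,319.7413
  4     1,000.00       709.7266     2,838.9063
  5     1,000.00       651.4241     3,257.1205
  6     1,000.00       597.9111     3,587.4664
  7     1,000.00       548.7940     3,841.5580
  8     1,000.00       503.7118     4,029.6944
  9    51,000.00    23,578.9828   212,210.8448
  Σ                 29,124.1023   234,688.0894
P = 29,124.1023; Macaulay duration = 234,688.0894 / 29,124.1023 = 8.05821 years.
Modified duration = D_Mac / (1 + y) = 8.05821 / 1.0895 = 7.39624 years.

7.40 years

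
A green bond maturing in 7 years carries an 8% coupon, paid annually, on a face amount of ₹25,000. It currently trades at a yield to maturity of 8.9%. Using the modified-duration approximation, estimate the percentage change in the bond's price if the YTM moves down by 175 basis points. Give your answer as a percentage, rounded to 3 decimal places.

+8.978%

Periodic yield y = 0.089. Modified duration first:
  t   CF        PV=CF/(1+0.089)^t    t·PV
  1     2,000.00     1,836.5473     1,836.5473
  2     2,000.00     1,686.4530     3,372.9060
  3     2,000.00     1,548.6253     4,645.8760
  4     2,000.00     1,422.0618     5,688.2473
  5     2,000.00     1,305.8419     6,529.2095
  6     2,000.00     1,199.1202     7,194.7212
  7    27,000.00    14,865.1264   104,055.8847
  Σ                 23,863.7759   133,323.3918
P = 23,863.7759; D_Mac = 5.58685 yrs; D_mod = 5.58685/(1+0.089) = 5.13026 yrs.
ΔP/P ≈ -D_mod · Δy = -5.13026 × (-0.0175) = +0.089780 = +8.9780%.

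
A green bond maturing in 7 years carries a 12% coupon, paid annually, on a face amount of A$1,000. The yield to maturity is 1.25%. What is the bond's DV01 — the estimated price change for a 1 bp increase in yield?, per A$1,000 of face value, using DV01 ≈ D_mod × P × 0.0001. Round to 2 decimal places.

A$0.95

Periodic yield y = 0.0125.
  t   CF        PV=CF/(1+0.0125)^t    t·PV
  1       120.00       118.5185       118.5185
  2       120.00       117.0553       234.1107
  3       120.00       115.6102       346.8306
  4       120.00       114.1829       456.7317
  5       120.00       112.7732       563.8662
  6       120.00       111.3810       668.2859
  7     1,120.00     1,026.7218     7,187.0529
  Σ                  1,716.2430     9,575.3964
P = 1,716.2430; D_Mac = 5.57928 yrs; D_mod = 5.51040 yrs.
DV01 ≈ 5.51040 × 1,716.2430 × 0.0001 = 0.945718.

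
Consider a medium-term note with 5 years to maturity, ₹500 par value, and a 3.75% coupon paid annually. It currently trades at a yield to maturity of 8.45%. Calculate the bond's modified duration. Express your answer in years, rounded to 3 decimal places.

4.248 years

Periodic yield y = 0.0845. First find Macaulay duration:
  t   CF        PV=CF/(1+0.0845)^t    t·PV
  1        18.75        17.2891        17.2891
  2        18.75        15.9420        31.8840
  3        18.75        14.6998        44.0995
  4        18.75        13.5545        54.2179
  5       518.75       345.7883     1,728.9416
  Σ                    407.2737     1,876.4321
P = 407.2737; Macaulay duration = 1,876.4321 / 407.2737 = 4.60730 years.
Modified duration = D_Mac / (1 + y) = 4.60730 / 1.0845 = 4.24832 years.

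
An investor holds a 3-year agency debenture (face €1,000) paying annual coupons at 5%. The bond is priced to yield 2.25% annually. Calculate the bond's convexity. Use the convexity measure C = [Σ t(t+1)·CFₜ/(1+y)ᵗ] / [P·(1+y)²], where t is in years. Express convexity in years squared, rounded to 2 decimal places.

With y = 0.0225:
  t   CF        PV=CF/(1+0.0225)^t    t·PV        t(t+1)·PV
  1        50.00        48.8998        48.8998          97.7995
  2        50.00        47.8237        95.6474         286.9423
  3     1,050.00       982.1987     2,946.5961      11,786.3842
  Σ                  1,078.9222     3,091.1433      12,171.1261
P = 1,078.9222.
Convexity = Σ t(t+1)·PV / [P·(1+y)²] = 12,171.1261 / (1,078.9222 × 1.045506) = 10.78982.

10.79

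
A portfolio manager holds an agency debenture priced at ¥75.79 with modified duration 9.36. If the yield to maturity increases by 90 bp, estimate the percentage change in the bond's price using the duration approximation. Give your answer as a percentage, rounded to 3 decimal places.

Duration approximation: ΔP/P ≈ -D_mod · Δy = -9.36 × (+0.009) = -0.084240.
As a percentage: -8.4240%.

-8.424%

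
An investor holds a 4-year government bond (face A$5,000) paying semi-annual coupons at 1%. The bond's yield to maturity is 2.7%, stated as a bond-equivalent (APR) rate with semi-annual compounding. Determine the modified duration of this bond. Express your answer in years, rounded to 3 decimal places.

3.876 years

Periodic yield y = 0.0135. First find Macaulay duration:
  t   CF        PV=CF/(1+0.0135)^t    t·PV
  1        25.00        24.6670        24.6670
  2        25.00        24.3384        48.6769
  3        25.00        24.0142        72.0427
  4        25.00        23.6944        94.7774
  5        25.00        23.3787       116.8937
  6        25.00        23.0673       138.4040
  7        25.00        22.7601       159.3205
  8     5,025.00     4,513.8388    36,110.7101
  Σ                  4,679.7589    36,765.4924
P = 4,679.7589; Macaulay duration = 36,765.4924 / 4,679.7589 = 7.85628 half-year periods = 3.92814 years.
Modified duration = D_Mac / (1 + y) = 3.92814 / 1.0135 = 3.87582 years.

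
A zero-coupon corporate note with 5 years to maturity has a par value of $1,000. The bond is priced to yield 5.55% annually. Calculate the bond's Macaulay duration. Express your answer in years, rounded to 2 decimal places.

A zero-coupon bond has a single cash flow at maturity, so its Macaulay duration equals its maturity: 5 years.

5.00 years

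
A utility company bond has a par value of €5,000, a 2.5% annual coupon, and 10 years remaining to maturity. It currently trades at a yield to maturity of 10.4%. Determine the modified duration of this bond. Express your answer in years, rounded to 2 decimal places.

7.67 years

Periodic yield y = 0.104. First find Macaulay duration:
  t   CF        PV=CF/(1+0.104)^t    t·PV
  1       125.00       113.2246       113.2246
  2       125.00       102.5585       205.1171
  3       125.00        92.8972       278.6917
  4       125.00        84.1460       336.5842
  5       125.00        76.2192       381.0962
  6       125.00        69.0392       414.2350
  7       125.00        62.5355       437.7484
  8       125.00        56.6445       453.1557
  9       125.00        51.3084       461.7755
  10    5,125.00     1,905.4745    19,054.7448
  Σ                  2,614.0477    22,136.3732
P = 2,614.0477; Macaulay duration = 22,136.3732 / 2,614.0477 = 8.46824 years.
Modified duration = D_Mac / (1 + y) = 8.46824 / 1.104 = 7.67050 years.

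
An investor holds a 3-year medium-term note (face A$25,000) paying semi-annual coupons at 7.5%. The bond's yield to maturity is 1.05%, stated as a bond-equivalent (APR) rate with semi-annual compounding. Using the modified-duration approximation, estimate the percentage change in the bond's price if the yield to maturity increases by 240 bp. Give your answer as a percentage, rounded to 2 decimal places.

-6.60%

Periodic yield y = 0.00525. Modified duration first:
  t   CF        PV=CF/(1+0.00525)^t    t·PV
  1       937.50       932.6038       932.6038
  2       937.50       927.7332     1,855.4665
  3       937.50       922.8881     2,768.6642
  4       937.50       918.0682     3,672.2728
  5       937.50       913.2735     4,566.3676
  6    25,937.50    25,135.2740   150,811.6438
  Σ                 29,749.8408   164,607.0188
P = 29,749.8408; D_Mac = 5.53304 half-year periods = 2.76652 yrs; D_mod = 2.76652/(1+0.00525) = 2.75207 yrs.
ΔP/P ≈ -D_mod · Δy = -2.75207 × (+0.024) = -0.066050 = -6.6050%.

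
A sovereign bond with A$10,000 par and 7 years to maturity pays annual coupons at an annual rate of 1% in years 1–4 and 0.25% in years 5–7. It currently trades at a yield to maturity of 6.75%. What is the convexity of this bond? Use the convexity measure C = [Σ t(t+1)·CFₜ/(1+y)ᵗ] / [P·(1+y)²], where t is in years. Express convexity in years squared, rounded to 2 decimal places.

With y = 0.0675:
  t   CF        PV=CF/(1+0.0675)^t    t·PV        t(t+1)·PV
  1       100.00        93.6768        93.6768         187.3536
  2       100.00        87.7535       175.5069         526.5207
  3       100.00        82.2046       246.6139         986.4557
  4       100.00        77.0067       308.0268       1,540.1338
  5        25.00        18.0344        90.1718         541.0306
  6        25.00        16.8940       101.3641         709.5484
  7    10,025.00     6,346.1334    44,422.9336     355,383.4691
  Σ                  6,721.7033    45,438.2939     359,874.5120
P = 6,721.7033.
Convexity = Σ t(t+1)·PV / [P·(1+y)²] = 359,874.5120 / (6,721.7033 × 1.139556) = 46.98248.

46.98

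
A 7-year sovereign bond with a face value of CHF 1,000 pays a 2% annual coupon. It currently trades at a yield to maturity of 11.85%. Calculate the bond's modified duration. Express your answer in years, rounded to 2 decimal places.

5.74 years

Periodic yield y = 0.1185. First find Macaulay duration:
  t   CF        PV=CF/(1+0.1185)^t    t·PV
  1        20.00        17.8811        17.8811
  2        20.00        15.9867        31.9733
  3        20.00        14.2930        42.8789
  4        20.00        12.7787        51.1147
  5        20.00        11.4248        57.1242
  6        20.00        10.2144        61.2866
  7     1,020.00       465.7451     3,260.2154
  Σ                    548.3237     3,522.4742
P = 548.3237; Macaulay duration = 3,522.4742 / 548.3237 = 6.42408 years.
Modified duration = D_Mac / (1 + y) = 6.42408 / 1.1185 = 5.74348 years.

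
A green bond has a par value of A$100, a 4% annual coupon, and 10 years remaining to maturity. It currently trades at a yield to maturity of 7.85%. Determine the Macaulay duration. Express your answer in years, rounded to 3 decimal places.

8.131 years

Periodic yield y = 0.0785. Discount each cash flow and weight by its year:
  t   CF        PV=CF/(1+0.0785)^t    t·PV
  1         4.00         3.7089         3.7089
  2         4.00         3.4389         6.8778
  3         4.00         3.1886         9.5658
  4         4.00         2.9565        11.8260
  5         4.00         2.7413        13.7066
  6         4.00         2.5418        15.2507
  7         4.00         2.3568        16.4975
  8         4.00         2.1852        17.4819
  9         4.00         2.0262        18.2356
  10      104.00        48.8463       488.4632
  Σ                     73.9905       601.6140
Price P = Σ PV = 73.9905.
Macaulay duration = Σ(t·PV) / P = 601.6140 / 73.9905 = 8.13096 years.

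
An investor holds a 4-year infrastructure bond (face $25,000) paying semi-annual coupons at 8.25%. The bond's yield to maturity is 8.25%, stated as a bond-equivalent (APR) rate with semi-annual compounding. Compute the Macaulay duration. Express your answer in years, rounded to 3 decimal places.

3.487 years

Periodic yield y = 0.04125. Discount each cash flow and weight by its period:
  t   CF        PV=CF/(1+0.04125)^t    t·PV
  1     1,031.25       990.3962       990.3962
  2     1,031.25       951.1608     1,902.3216
  3     1,031.25       913.4797     2,740.4392
  4     1,031.25       877.2915     3,509.1659
  5     1,031.25       842.5368     4,212.6841
  6     1,031.25       809.1590     4,854.9541
  7     1,031.25       777.1035     5,439.7244
  8    26,031.25    18,838.8725   150,710.9803
  Σ                 25,000.0000   174,360.6657
Price P = Σ PV = 25,000.0000.
Macaulay duration = Σ(t·PV) / P = 174,360.6657 / 25,000.0000 = 6.97443 half-year periods.
In years: 6.97443 / 2 = 3.48721 years.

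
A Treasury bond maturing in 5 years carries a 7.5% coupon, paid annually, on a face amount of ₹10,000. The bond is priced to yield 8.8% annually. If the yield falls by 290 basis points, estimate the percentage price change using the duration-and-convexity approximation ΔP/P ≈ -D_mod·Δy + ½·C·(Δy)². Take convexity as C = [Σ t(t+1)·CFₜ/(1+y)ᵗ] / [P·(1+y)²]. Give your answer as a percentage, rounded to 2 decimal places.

+12.42%

With y = 0.088:
  t   CF        PV=CF/(1+0.088)^t    t·PV        t(t+1)·PV
  1       750.00       689.3382       689.3382       1,378.6765
  2       750.00       633.5829     1,267.1659       3,801.4976
  3       750.00       582.3373     1,747.0118       6,988.0471
  4       750.00       535.2365     2,140.9458      10,704.7290
  5    10,750.00     7,051.2155    35,256.0775     211,536.4648
  Σ                  9,491.7104    41,100.5392     234,409.4150
P = 9,491.7104; D_Mac = 4.33015 yrs; D_mod = 3.97992 yrs; C = 20.86281.
Duration effect: -3.97992 × (-0.029) = +0.115418
Convexity effect: 0.5 × 20.86281 × (-0.029)² = +0.0087728
ΔP/P ≈ +0.115418 + 0.0087728 = +0.124190 = +12.4190%.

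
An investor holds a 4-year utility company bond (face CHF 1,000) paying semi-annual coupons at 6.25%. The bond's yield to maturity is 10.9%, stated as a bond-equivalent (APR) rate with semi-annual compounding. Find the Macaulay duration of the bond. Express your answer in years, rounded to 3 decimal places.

3.560 years

Periodic yield y = 0.0545. Discount each cash flow and weight by its period:
  t   CF        PV=CF/(1+0.0545)^t    t·PV
  1        31.25        29.6349        29.6349
  2        31.25        28.1033        56.2065
  3        31.25        26.6508        79.9524
  4        31.25        25.2734       101.0936
  5        31.25        23.9672       119.8359
  6        31.25        22.7285       136.3709
  7        31.25        21.5538       150.8766
  8     1,031.25       674.5145     5,396.1160
  Σ                    852.4263     6,070.0869
Price P = Σ PV = 852.4263.
Macaulay duration = Σ(t·PV) / P = 6,070.0869 / 852.4263 = 7.12095 half-year periods.
In years: 7.12095 / 2 = 3.56048 years.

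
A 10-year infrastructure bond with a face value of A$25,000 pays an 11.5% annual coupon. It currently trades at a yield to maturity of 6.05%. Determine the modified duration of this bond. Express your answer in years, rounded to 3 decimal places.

Periodic yield y = 0.0605. First find Macaulay duration:
  t   CF        PV=CF/(1+0.0605)^t    t·PV
  1     2,875.00     2,710.9854     2,710.9854
  2     2,875.00     2,556.3276     5,112.6551
  3     2,875.00     2,410.4928     7,231.4783
  4     2,875.00     2,272.9776     9,091.9104
  5     2,875.00     2,143.3075    10,716.5375
  6     2,875.00     2,021.0349    12,126.2094
  7     2,875.00     1,905.7378    13,340.1643
  8     2,875.00     1,797.0182    14,376.1453
  9     2,875.00     1,694.5009    15,250.5077
  10   27,875.00    15,492.0235   154,920.2352
  Σ                 35,004.4060   244,876.8286
P = 35,004.4060; Macaulay duration = 244,876.8286 / 35,004.4060 = 6.99560 years.
Modified duration = D_Mac / (1 + y) = 6.99560 / 1.0605 = 6.59651 years.

6.597 years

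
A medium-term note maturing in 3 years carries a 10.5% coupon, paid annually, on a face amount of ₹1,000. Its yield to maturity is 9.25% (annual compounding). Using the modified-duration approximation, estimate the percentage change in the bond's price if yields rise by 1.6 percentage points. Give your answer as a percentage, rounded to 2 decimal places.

-4.00%

Periodic yield y = 0.0925. Modified duration first:
  t   CF        PV=CF/(1+0.0925)^t    t·PV
  1       105.00        96.1098        96.1098
  2       105.00        87.9724       175.9448
  3     1,105.00       847.4185     2,542.2555
  Σ                  1,031.5007     2,814.3101
P = 1,031.5007; D_Mac = 2.72836 yrs; D_mod = 2.72836/(1+0.0925) = 2.49736 yrs.
ΔP/P ≈ -D_mod · Δy = -2.49736 × (+0.016) = -0.039958 = -3.9958%.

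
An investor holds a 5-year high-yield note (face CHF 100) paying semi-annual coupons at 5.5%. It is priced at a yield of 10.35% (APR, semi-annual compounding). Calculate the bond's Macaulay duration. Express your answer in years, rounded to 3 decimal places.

Periodic yield y = 0.05175. Discount each cash flow and weight by its period:
  t   CF        PV=CF/(1+0.05175)^t    t·PV
  1         2.75         2.6147         2.6147
  2         2.75         2.4860         4.9721
  3         2.75         2.3637         7.0911
  4         2.75         2.2474         8.9896
  5         2.75         2.1368        10.6842
  6         2.75         2.0317        12.1901
  7         2.75         1.9317        13.5221
  8         2.75         1.8367        14.6934
  9         2.75         1.7463        15.7167
  10      102.75        62.0378       620.3783
  Σ                     81.4329       710.8524
Price P = Σ PV = 81.4329.
Macaulay duration = Σ(t·PV) / P = 710.8524 / 81.4329 = 8.72930 half-year periods.
In years: 8.72930 / 2 = 4.36465 years.

4.365 years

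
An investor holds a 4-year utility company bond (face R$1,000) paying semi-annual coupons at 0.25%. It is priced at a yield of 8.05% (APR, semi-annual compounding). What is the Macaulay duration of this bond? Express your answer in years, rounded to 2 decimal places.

Periodic yield y = 0.04025. Discount each cash flow and weight by its period:
  t   CF        PV=CF/(1+0.04025)^t    t·PV
  1         1.25         1.2016         1.2016
  2         1.25         1.1551         2.3103
  3         1.25         1.1104         3.3313
  4         1.25         1.0675         4.2699
  5         1.25         1.0262         5.1309
  6         1.25         0.9865         5.9188
  7         1.25         0.9483         6.6381
  8     1,001.25       730.1982     5,841.5853
  Σ                    737.6938     5,870.3862
Price P = Σ PV = 737.6938.
Macaulay duration = Σ(t·PV) / P = 5,870.3862 / 737.6938 = 7.95775 half-year periods.
In years: 7.95775 / 2 = 3.97888 years.

3.98 years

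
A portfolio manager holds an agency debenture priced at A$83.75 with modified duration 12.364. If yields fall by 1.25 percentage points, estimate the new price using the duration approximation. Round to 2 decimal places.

A$96.69

Duration approximation: ΔP/P ≈ -D_mod · Δy = -12.364 × (-0.0125) = +0.154550.
New price ≈ 83.75 × (1 + 0.154550) = 96.6935625.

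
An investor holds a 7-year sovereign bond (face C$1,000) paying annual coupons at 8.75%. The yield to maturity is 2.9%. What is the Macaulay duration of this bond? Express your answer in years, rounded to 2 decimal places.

5.75 years

Periodic yield y = 0.029. Discount each cash flow and weight by its year:
  t   CF        PV=CF/(1+0.029)^t    t·PV
  1        87.50        85.0340        85.0340
  2        87.50        82.6375       165.2751
  3        87.50        80.3086       240.9257
  4        87.50        78.0453       312.1811
  5        87.50        75.8457       379.2287
  6        87.50        73.7082       442.2492
  7     1,087.50       890.2698     6,231.8886
  Σ                  1,365.8491     7,856.7824
Price P = Σ PV = 1,365.8491.
Macaulay duration = Σ(t·PV) / P = 7,856.7824 / 1,365.8491 = 5.75231 years.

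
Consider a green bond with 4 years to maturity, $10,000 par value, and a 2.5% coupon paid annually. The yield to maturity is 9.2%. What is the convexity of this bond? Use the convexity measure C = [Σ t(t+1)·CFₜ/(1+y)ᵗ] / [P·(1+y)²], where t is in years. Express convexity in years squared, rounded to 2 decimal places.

With y = 0.092:
  t   CF        PV=CF/(1+0.092)^t    t·PV        t(t+1)·PV
  1       250.00       228.9377       228.9377         457.8755
  2       250.00       209.6499       419.2999       1,257.8996
  3       250.00       191.9871       575.9614       2,303.8454
  4    10,250.00     7,208.3076    28,833.2305     144,166.1523
  Σ                  7,838.8824    30,057.4294     148,185.7728
P = 7,838.8824.
Convexity = Σ t(t+1)·PV / [P·(1+y)²] = 148,185.7728 / (7,838.8824 × 1.192464) = 15.85284.

15.85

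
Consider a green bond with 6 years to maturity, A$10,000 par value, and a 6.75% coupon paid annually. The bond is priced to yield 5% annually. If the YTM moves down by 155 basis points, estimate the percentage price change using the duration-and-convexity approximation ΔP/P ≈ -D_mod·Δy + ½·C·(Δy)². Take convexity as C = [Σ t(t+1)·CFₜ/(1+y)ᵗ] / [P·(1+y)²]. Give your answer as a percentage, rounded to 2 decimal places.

With y = 0.05:
  t   CF        PV=CF/(1+0.05)^t    t·PV        t(t+1)·PV
  1       675.00       642.8571       642.8571       1,285.7143
  2       675.00       612.2449     1,224.4898       3,673.4694
  3       675.00       583.0904     1,749.2711       6,997.0845
  4       675.00       555.3242     2,221.2967      11,106.4834
  5       675.00       528.8802     2,644.4008      15,866.4049
  6    10,675.00     7,965.8494    47,795.0962     334,565.6731
  Σ                 10,888.2461    56,277.4117     373,494.8296
P = 10,888.2461; D_Mac = 5.16864 yrs; D_mod = 4.92251 yrs; C = 31.11344.
Duration effect: -4.92251 × (-0.0155) = +0.076299
Convexity effect: 0.5 × 31.11344 × (-0.0155)² = +0.0037375
ΔP/P ≈ +0.076299 + 0.0037375 = +0.080036 = +8.0036%.

+8.00%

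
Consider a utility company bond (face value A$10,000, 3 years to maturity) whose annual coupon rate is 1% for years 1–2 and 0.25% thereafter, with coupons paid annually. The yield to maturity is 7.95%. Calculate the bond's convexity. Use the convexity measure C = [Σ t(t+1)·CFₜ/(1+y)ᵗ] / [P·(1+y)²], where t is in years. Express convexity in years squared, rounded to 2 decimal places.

With y = 0.0795:
  t   CF        PV=CF/(1+0.0795)^t    t·PV        t(t+1)·PV
  1       100.00        92.6355        92.6355         185.2710
  2       100.00        85.8133       171.6266         514.8799
  3    10,025.00     7,969.2315    23,907.6944      95,630.7776
  Σ                  8,147.6803    24,171.9565      96,330.9285
P = 8,147.6803.
Convexity = Σ t(t+1)·PV / [P·(1+y)²] = 96,330.9285 / (8,147.6803 × 1.165320) = 10.14580.

10.15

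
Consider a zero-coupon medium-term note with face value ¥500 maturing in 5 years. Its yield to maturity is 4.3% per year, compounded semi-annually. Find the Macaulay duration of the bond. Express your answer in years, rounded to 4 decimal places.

A zero-coupon bond has a single cash flow at maturity, so its Macaulay duration equals its maturity: 5 years.
(Equivalently: 10 semi-annual periods ÷ 2 = 5 years.)

5.0000 years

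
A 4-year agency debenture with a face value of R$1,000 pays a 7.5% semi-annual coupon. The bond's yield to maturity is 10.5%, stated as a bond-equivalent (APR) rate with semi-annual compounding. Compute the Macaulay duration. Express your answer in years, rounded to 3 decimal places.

3.500 years

Periodic yield y = 0.0525. Discount each cash flow and weight by its period:
  t   CF        PV=CF/(1+0.0525)^t    t·PV
  1        37.50        35.6295        35.6295
  2        37.50        33.8522        67.7044
  3        37.50        32.1636        96.4909
  4        37.50        30.5593       122.2370
  5        37.50        29.0349       145.1746
  6        37.50        27.5866       165.5198
  7        37.50        26.2106       183.4740
  8     1,037.50       688.9874     5,511.8991
  Σ                    904.0241     6,328.1293
Price P = Σ PV = 904.0241.
Macaulay duration = Σ(t·PV) / P = 6,328.1293 / 904.0241 = 6.99996 half-year periods.
In years: 6.99996 / 2 = 3.49998 years.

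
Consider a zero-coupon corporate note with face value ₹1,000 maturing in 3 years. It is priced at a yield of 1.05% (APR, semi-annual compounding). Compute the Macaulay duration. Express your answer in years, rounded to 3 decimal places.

A zero-coupon bond has a single cash flow at maturity, so its Macaulay duration equals its maturity: 3 years.
(Equivalently: 6 semi-annual periods ÷ 2 = 3 years.)

3.000 years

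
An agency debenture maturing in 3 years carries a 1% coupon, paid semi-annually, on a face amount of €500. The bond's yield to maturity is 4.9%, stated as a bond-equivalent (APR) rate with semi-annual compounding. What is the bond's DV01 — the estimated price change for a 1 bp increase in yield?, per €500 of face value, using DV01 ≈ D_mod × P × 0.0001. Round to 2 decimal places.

€0.13

Periodic yield y = 0.0245.
  t   CF        PV=CF/(1+0.0245)^t    t·PV
  1         2.50         2.4402         2.4402
  2         2.50         2.3819         4.7637
  3         2.50         2.3249         6.9747
  4         2.50         2.2693         9.0772
  5         2.50         2.2150        11.0752
  6       502.50       434.5746     2,607.4473
  Σ                    446.2059     2,641.7783
P = 446.2059; D_Mac = 5.92054 half-year periods = 2.96027 yrs; D_mod = 2.88948 yrs.
DV01 ≈ 2.88948 × 446.2059 × 0.0001 = 0.128930.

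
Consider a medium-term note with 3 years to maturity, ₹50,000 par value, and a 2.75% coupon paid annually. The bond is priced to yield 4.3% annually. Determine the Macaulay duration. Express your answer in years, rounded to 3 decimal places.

2.919 years

Periodic yield y = 0.043. Discount each cash flow and weight by its year:
  t   CF        PV=CF/(1+0.043)^t    t·PV
  1     1,375.00     1,318.3126     1,318.3126
  2     1,375.00     1,263.9622     2,527.9244
  3    51,375.00    45,279.2172   135,837.6515
  Σ                 47,861.4919   139,683.8884
Price P = Σ PV = 47,861.4919.
Macaulay duration = Σ(t·PV) / P = 139,683.8884 / 47,861.4919 = 2.91850 years.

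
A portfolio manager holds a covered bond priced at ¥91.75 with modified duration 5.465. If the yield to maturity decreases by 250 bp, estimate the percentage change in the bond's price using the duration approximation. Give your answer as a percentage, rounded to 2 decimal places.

Duration approximation: ΔP/P ≈ -D_mod · Δy = -5.465 × (-0.025) = +0.136625.
As a percentage: +13.6625%.

+13.66%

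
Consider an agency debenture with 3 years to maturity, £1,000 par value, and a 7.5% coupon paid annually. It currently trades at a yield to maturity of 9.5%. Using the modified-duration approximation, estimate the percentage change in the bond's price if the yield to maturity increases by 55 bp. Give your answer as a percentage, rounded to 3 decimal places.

-1.401%

Periodic yield y = 0.095. Modified duration first:
  t   CF        PV=CF/(1+0.095)^t    t·PV
  1        75.00        68.4932        68.4932
  2        75.00        62.5508       125.1016
  3     1,075.00       818.7779     2,456.3337
  Σ                    949.8219     2,649.9285
P = 949.8219; D_Mac = 2.78992 yrs; D_mod = 2.78992/(1+0.095) = 2.54787 yrs.
ΔP/P ≈ -D_mod · Δy = -2.54787 × (+0.0055) = -0.014013 = -1.4013%.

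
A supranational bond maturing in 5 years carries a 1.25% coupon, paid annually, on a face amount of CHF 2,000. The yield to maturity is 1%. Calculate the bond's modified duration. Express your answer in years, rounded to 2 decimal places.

Periodic yield y = 0.01. First find Macaulay duration:
  t   CF        PV=CF/(1+0.01)^t    t·PV
  1        25.00        24.7525        24.7525
  2        25.00        24.5074        49.0148
  3        25.00        24.2648        72.7943
  4        25.00        24.0245        96.0980
  5     2,025.00     1,926.7180     9,633.5901
  Σ                  2,024.2672     9,876.2497
P = 2,024.2672; Macaulay duration = 9,876.2497 / 2,024.2672 = 4.87893 years.
Modified duration = D_Mac / (1 + y) = 4.87893 / 1.01 = 4.83062 years.

4.83 years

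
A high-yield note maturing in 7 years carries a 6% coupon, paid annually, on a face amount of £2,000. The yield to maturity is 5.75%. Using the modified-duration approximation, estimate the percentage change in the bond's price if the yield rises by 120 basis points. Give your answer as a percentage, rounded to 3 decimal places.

Periodic yield y = 0.0575. Modified duration first:
  t   CF        PV=CF/(1+0.0575)^t    t·PV
  1       120.00       113.4752       113.4752
  2       120.00       107.3051       214.6103
  3       120.00       101.4706       304.4117
  4       120.00        95.9533       383.8130
  5       120.00        90.7359       453.6797
  6       120.00        85.8023       514.8139
  7     2,120.00     1,433.4192    10,033.9347
  Σ                  2,028.1616    12,018.7385
P = 2,028.1616; D_Mac = 5.92593 yrs; D_mod = 5.92593/(1+0.0575) = 5.60371 yrs.
ΔP/P ≈ -D_mod · Δy = -5.60371 × (+0.012) = -0.067245 = -6.7245%.

-6.724%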